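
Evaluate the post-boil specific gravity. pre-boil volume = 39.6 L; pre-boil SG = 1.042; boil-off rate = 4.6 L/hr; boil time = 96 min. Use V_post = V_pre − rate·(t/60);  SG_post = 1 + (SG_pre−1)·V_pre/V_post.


V_post = 39.6 − 4.6·(96/60) = 32.2400
SG_post = 1 + (1.042 − 1)·39.6/32.2400

1.0516


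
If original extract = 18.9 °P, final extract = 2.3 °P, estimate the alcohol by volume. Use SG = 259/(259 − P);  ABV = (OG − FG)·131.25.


OG = 259/(259 − 18.9) = 1.0787
FG = 259/(259 − 2.3) = 1.0090
ABV = (1.0787 − 1.0090)·131.25

9.1556 % ABV


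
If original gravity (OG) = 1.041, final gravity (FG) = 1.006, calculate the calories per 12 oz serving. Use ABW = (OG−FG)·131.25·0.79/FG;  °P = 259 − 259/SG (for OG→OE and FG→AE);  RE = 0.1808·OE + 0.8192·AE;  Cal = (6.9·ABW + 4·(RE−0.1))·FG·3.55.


ABW = (1.041 − 1.006)·131.25·0.79/1.006 = 3.6074
OE = 259 − 259/1.041 = 10.2008 °P
AE = 259 − 259/1.006 = 1.5447 °P
RE = 0.1808·10.2008 + 0.8192·1.5447 = 3.1097 °P
Cal = (6.9·3.6074 + 4·(3.1097−0.1))·1.006·3.55

131.8887 kcal


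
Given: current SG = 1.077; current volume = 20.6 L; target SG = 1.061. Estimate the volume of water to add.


V_water = V·((SG_curr − 1)/(SG_target − 1) − 1)
V_water = 20.6·((1.077 − 1)/(1.061 − 1) − 1)

5.4033 L


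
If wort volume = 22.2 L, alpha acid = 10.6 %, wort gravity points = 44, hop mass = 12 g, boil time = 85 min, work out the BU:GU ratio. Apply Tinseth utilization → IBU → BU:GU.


U = 1.65·0.000125^(GP/1000)·(1−e^(−0.04t))/4.15;  IBU = (α/100)·m·U·1000/V;  BU:GU = IBU/GP
U = 1.65·0.000125^(44/1000)·(1−e^(−0.04·85))/4.15 = 0.2588
IBU = (10.6/100)·12·0.2588·1000/22.2 = 14.8283
BU:GU = 14.8283/44

0.3370


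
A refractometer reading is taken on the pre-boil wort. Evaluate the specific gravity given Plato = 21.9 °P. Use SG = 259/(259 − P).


SG = 259/(259 − 21.9)

1.0924


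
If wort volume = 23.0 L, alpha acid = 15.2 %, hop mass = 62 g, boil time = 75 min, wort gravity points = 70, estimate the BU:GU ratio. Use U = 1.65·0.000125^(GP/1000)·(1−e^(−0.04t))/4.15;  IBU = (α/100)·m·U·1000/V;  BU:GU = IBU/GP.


U = 1.65·0.000125^(70/1000)·(1−e^(−0.04·75))/4.15 = 0.2014
IBU = (15.2/100)·62·0.2014·1000/23.0 = 82.5179
BU:GU = 82.5179/70

1.1788


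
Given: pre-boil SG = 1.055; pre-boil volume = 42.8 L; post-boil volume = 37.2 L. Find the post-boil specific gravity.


SG_post = 1 + (SG_pre − 1)·V_pre/V_post
pts_pre = (1.055 − 1)·1000 = 55.0000
pts_post = 55.0000·42.8/37.2 = 63.2796
SG_post = 1 + 63.2796/1000

1.0633


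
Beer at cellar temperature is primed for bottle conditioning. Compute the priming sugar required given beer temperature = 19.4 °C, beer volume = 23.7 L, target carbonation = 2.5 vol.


residual = 14.695·(0.01821 + 0.09011·e^(−0.04·T));  sugar = (target − residual)·4.0·V
residual = 14.695·(0.01821 + 0.09011·e^(−0.04·19.4)) = 0.8770
sugar = (2.5 − 0.8770)·4.0·23.7

153.8571 g


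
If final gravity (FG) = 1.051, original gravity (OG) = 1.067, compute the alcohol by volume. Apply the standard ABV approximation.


ABV = (OG − FG) · 131.25
ABV = (1.067 − 1.051) · 131.25

2.1000 % ABV


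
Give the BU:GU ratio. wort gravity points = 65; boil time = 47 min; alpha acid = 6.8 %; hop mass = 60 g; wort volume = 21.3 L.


U = 1.65·0.000125^(GP/1000)·(1−e^(−0.04t))/4.15;  IBU = (α/100)·m·U·1000/V;  BU:GU = IBU/GP
U = 1.65·0.000125^(65/1000)·(1−e^(−0.04·47))/4.15 = 0.1879
IBU = (6.8/100)·60·0.1879·1000/21.3 = 35.9840
BU:GU = 35.9840/65

0.5536


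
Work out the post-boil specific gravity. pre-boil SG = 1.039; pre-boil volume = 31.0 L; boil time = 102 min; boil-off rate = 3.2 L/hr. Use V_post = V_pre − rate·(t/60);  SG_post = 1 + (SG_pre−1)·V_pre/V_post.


V_post = 31.0 − 3.2·(102/60) = 25.5600
SG_post = 1 + (1.039 − 1)·31.0/25.5600

1.0473


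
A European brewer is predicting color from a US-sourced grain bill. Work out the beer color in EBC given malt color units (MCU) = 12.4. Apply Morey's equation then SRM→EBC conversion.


SRM = 1.4922·MCU^0.6859;  EBC = SRM·1.97
SRM = 1.4922·12.4^0.6859 = 8.3908
EBC = 8.3908·1.97

16.5299 EBC


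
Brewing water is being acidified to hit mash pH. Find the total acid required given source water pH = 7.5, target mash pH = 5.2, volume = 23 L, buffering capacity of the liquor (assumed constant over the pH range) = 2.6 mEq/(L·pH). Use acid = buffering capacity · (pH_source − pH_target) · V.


acid = 2.6 · (7.5 − 5.2) · 23

137.5400 mEq


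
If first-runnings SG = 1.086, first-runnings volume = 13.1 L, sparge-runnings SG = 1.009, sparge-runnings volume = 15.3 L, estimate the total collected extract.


total = Σ (SG_i − 1)·1000·V_i
first = (1.086 − 1)·1000·13.1 = 1126.6000
sparge = (1.009 − 1)·1000·15.3 = 137.7000
total = 1126.6000 + 137.7000

1264.3000 gravity·L


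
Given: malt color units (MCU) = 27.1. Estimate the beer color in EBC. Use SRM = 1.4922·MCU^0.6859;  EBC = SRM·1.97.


SRM = 1.4922·27.1^0.6859 = 14.3450
EBC = 14.3450·1.97

28.2597 EBC


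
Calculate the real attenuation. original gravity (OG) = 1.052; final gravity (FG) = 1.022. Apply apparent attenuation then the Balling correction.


AA = (OG−FG)/(OG−1)·100;  RA = AA·0.8192
AA = (1.052 − 1.022)/(1.052 − 1)·100 = 57.6923
RA = 57.6923·0.8192

47.2615 %


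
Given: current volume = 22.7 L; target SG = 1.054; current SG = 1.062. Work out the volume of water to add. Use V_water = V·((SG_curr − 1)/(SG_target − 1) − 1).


V_water = 22.7·((1.062 − 1)/(1.054 − 1) − 1)

3.3630 L


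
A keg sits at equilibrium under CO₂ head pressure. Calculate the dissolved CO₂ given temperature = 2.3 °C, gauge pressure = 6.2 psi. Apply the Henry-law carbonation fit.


vols = (P + 14.695)·(0.01821 + 0.09011·e^(−0.04·T))
vols = (6.2 + 14.695)·(0.01821 + 0.09011·e^(−0.04·2.3))

2.0979 volumes


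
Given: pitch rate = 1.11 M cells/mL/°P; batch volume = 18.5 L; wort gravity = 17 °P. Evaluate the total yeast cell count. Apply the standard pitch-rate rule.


cells (billions) = rate · V_L · °P
cells = 1.11 · 18.5 · 17

349.0950 billion cells


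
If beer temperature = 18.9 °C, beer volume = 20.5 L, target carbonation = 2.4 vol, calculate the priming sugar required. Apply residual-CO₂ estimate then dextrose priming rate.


residual = 14.695·(0.01821 + 0.09011·e^(−0.04·T));  sugar = (target − residual)·4.0·V
residual = 14.695·(0.01821 + 0.09011·e^(−0.04·18.9)) = 0.8893
sugar = (2.4 − 0.8893)·4.0·20.5

123.8736 g


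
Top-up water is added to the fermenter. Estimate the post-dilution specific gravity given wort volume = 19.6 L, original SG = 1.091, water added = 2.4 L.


SG_new = 1 + (SG_old − 1)·V_old/(V_old + V_water)
pts = (1.091 − 1)·1000·19.6/(19.6 + 2.4) = 81.0727
SG_new = 1 + 81.0727/1000

1.0811


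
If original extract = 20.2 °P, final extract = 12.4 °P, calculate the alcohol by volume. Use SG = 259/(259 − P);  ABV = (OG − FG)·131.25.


OG = 259/(259 − 20.2) = 1.0846
FG = 259/(259 − 12.4) = 1.0503
ABV = (1.0846 − 1.0503)·131.25

4.5026 % ABV


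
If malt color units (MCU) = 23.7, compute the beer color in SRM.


SRM = 1.4922 · MCU^0.6859
SRM = 1.4922 · 23.7^0.6859

13.0848 SRM


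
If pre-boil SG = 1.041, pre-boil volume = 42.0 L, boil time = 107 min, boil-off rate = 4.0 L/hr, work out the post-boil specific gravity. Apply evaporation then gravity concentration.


V_post = V_pre − rate·(t/60);  SG_post = 1 + (SG_pre−1)·V_pre/V_post
V_post = 42.0 − 4.0·(107/60) = 34.8667
SG_post = 1 + (1.041 − 1)·42.0/34.8667

1.0494


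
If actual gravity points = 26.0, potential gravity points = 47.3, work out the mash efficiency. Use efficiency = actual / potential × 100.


efficiency = 26.0 / 47.3 × 100

54.9683 %


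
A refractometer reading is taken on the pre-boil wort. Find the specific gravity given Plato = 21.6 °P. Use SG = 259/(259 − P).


SG = 259/(259 − 21.6)

1.0910


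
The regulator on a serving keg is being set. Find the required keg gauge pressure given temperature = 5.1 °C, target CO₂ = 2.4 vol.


psi = vols/(0.01821 + 0.09011·e^(−0.04·T)) − 14.695
psi = 2.4/(0.01821 + 0.09011·e^(−0.04·5.1)) − 14.695

11.4798 psi


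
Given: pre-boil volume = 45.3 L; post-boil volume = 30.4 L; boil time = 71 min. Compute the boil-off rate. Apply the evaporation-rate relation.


rate = (V_pre − V_post) / (t_min/60)
rate = (45.3 − 30.4) / (71/60)

12.5915 L/hr


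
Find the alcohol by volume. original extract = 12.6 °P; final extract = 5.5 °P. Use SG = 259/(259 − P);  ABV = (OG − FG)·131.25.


OG = 259/(259 − 12.6) = 1.0511
FG = 259/(259 − 5.5) = 1.0217
ABV = (1.0511 − 1.0217)·131.25

3.8640 % ABV


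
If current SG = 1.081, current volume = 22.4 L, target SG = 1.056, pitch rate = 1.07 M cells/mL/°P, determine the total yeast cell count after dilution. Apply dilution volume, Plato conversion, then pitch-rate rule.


V_w = V·((SG_c−1)/(SG_t−1)−1);  °P = 259 − 259/SG_t;  cells = rate·(V+V_w)·°P
V_w = 22.4·((1.081−1)/(1.056−1)−1) = 10.0000
V_final = 22.4 + 10.0000 = 32.4000
°P = 259 − 259/1.056 = 13.7348
cells = 1.07·32.4000·13.7348

476.1597 billion cells


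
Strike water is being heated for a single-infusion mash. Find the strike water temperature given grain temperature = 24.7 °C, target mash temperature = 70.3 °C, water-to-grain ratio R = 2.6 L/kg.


T_strike = (0.41/R)·(T_mash − T_grain) + T_mash
T_strike = (0.41/2.6)·(70.3 − 24.7) + 70.3

77.4908 °C


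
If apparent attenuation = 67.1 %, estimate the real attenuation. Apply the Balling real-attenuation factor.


RA = AA · 0.8192
RA = 67.1 · 0.8192

54.9683 %


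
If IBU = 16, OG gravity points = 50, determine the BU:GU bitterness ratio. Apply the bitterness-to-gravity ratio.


BU:GU = IBU / OG_points
BU:GU = 16 / 50

0.3200


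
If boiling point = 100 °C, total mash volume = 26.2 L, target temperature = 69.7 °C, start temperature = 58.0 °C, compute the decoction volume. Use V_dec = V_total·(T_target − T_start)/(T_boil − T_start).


V_dec = 26.2·(69.7 − 58.0)/(100 − 58.0)

7.2986 L


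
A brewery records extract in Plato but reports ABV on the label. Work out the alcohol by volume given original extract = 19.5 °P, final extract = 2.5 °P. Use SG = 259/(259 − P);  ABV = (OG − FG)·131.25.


OG = 259/(259 − 19.5) = 1.0814
FG = 259/(259 − 2.5) = 1.0097
ABV = (1.0814 − 1.0097)·131.25

9.4071 % ABV


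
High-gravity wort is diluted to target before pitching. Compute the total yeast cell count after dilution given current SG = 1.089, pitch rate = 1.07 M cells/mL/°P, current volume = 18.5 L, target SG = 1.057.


V_w = V·((SG_c−1)/(SG_t−1)−1);  °P = 259 − 259/SG_t;  cells = rate·(V+V_w)·°P
V_w = 18.5·((1.089−1)/(1.057−1)−1) = 10.3860
V_final = 18.5 + 10.3860 = 28.8860
°P = 259 − 259/1.057 = 13.9669
cells = 1.07·28.8860·13.9669

431.6883 billion cells


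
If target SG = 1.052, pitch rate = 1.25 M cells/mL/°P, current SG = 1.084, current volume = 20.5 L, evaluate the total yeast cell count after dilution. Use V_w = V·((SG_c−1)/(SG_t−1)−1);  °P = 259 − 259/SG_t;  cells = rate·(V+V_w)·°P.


V_w = 20.5·((1.084−1)/(1.052−1)−1) = 12.6154
V_final = 20.5 + 12.6154 = 33.1154
°P = 259 − 259/1.052 = 12.8023
cells = 1.25·33.1154·12.8023

529.9406 billion cells


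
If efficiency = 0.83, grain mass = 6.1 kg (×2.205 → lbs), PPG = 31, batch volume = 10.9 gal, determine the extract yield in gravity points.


points = lbs × PPG × eff / vol
lbs = 6.1 × 2.205 = 13.4505
points = 13.4505 × 31 × 0.83 / 10.9

31.7506 points


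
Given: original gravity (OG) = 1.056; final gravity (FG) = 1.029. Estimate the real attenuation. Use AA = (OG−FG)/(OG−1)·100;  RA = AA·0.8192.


AA = (1.056 − 1.029)/(1.056 − 1)·100 = 48.2143
RA = 48.2143·0.8192

39.4971 %


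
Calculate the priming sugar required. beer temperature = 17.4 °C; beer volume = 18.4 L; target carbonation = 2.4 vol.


residual = 14.695·(0.01821 + 0.09011·e^(−0.04·T));  sugar = (target − residual)·4.0·V
residual = 14.695·(0.01821 + 0.09011·e^(−0.04·17.4)) = 0.9278
sugar = (2.4 − 0.9278)·4.0·18.4

108.3544 g


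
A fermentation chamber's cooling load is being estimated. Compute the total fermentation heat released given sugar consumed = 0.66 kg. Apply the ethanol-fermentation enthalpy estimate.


Q = m_sugar · 590 kJ/kg
Q = 0.66 · 590

389.4000 kJ


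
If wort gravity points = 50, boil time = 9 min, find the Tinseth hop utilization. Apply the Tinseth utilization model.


U = 1.65·0.000125^(GP/1000) · (1 − e^(−0.04·t))/4.15
bigness = 1.65·0.000125^(50/1000) = 1.0528
boil_factor = (1 − e^(−0.04·9))/4.15 = 0.0728
U = 1.0528 · 0.0728

0.0767


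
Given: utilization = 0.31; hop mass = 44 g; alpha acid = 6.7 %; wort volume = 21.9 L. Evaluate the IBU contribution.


IBU = (α/100)·mass·U·1000 / V
IBU = (6.7/100)·44·0.31·1000 / 21.9

41.7297 IBU


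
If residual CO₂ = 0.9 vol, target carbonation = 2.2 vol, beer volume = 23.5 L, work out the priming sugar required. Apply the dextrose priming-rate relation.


sugar = (target − residual)·4.0·V
sugar = (2.2 − 0.9)·4.0·23.5

122.2000 g


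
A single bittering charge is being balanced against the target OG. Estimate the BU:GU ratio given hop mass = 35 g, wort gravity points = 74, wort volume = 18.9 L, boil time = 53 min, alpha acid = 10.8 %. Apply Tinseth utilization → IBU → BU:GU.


U = 1.65·0.000125^(GP/1000)·(1−e^(−0.04t))/4.15;  IBU = (α/100)·m·U·1000/V;  BU:GU = IBU/GP
U = 1.65·0.000125^(74/1000)·(1−e^(−0.04·53))/4.15 = 0.1799
IBU = (10.8/100)·35·0.1799·1000/18.9 = 35.9836
BU:GU = 35.9836/74

0.4863


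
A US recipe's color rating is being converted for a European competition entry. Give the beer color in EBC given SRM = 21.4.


EBC = SRM · 1.97
EBC = 21.4 · 1.97

42.1580 EBC


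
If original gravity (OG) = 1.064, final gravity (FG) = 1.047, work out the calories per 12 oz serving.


ABW = (OG−FG)·131.25·0.79/FG;  °P = 259 − 259/SG (for OG→OE and FG→AE);  RE = 0.1808·OE + 0.8192·AE;  Cal = (6.9·ABW + 4·(RE−0.1))·FG·3.55
ABW = (1.064 − 1.047)·131.25·0.79/1.047 = 1.6836
OE = 259 − 259/1.064 = 15.5789 °P
AE = 259 − 259/1.047 = 11.6266 °P
RE = 0.1808·15.5789 + 0.8192·11.6266 = 12.3411 °P
Cal = (6.9·1.6836 + 4·(12.3411−0.1))·1.047·3.55

225.1710 kcal


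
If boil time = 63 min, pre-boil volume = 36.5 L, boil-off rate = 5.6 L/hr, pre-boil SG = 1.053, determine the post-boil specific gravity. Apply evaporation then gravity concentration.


V_post = V_pre − rate·(t/60);  SG_post = 1 + (SG_pre−1)·V_pre/V_post
V_post = 36.5 − 5.6·(63/60) = 30.6200
SG_post = 1 + (1.053 − 1)·36.5/30.6200

1.0632


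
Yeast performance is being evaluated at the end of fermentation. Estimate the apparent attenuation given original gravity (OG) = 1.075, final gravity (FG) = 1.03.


AA = (OG − FG)/(OG − 1) · 100
AA = (1.075 − 1.03)/(1.075 − 1) · 100

60.0000 %


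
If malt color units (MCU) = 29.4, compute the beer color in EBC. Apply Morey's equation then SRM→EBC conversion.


SRM = 1.4922·MCU^0.6859;  EBC = SRM·1.97
SRM = 1.4922·29.4^0.6859 = 15.1693
EBC = 15.1693·1.97

29.8836 EBC


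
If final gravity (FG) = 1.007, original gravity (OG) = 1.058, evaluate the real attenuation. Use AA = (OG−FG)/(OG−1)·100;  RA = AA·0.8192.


AA = (1.058 − 1.007)/(1.058 − 1)·100 = 87.9310
RA = 87.9310·0.8192

72.0331 %


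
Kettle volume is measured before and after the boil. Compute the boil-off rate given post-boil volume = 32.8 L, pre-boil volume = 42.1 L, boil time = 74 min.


rate = (V_pre − V_post) / (t_min/60)
rate = (42.1 − 32.8) / (74/60)

7.5405 L/hr


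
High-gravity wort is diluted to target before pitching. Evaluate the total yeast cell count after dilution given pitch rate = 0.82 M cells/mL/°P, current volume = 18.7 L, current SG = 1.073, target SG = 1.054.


V_w = V·((SG_c−1)/(SG_t−1)−1);  °P = 259 − 259/SG_t;  cells = rate·(V+V_w)·°P
V_w = 18.7·((1.073−1)/(1.054−1)−1) = 6.5796
V_final = 18.7 + 6.5796 = 25.2796
°P = 259 − 259/1.054 = 13.2694
cells = 0.82·25.2796·13.2694

275.0664 billion cells


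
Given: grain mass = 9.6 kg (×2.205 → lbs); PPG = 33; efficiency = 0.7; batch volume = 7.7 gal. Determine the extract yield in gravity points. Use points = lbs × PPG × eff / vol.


lbs = 9.6 × 2.205 = 21.1680
points = 21.1680 × 33 × 0.7 / 7.7

63.5040 points


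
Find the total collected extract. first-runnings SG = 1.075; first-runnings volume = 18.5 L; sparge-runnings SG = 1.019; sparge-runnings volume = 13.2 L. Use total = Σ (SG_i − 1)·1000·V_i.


first = (1.075 − 1)·1000·18.5 = 1387.5000
sparge = (1.019 − 1)·1000·13.2 = 250.8000
total = 1387.5000 + 250.8000

1638.3000 gravity·L


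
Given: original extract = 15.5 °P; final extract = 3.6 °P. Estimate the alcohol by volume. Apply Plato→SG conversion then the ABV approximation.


SG = 259/(259 − P);  ABV = (OG − FG)·131.25
OG = 259/(259 − 15.5) = 1.0637
FG = 259/(259 − 3.6) = 1.0141
ABV = (1.0637 − 1.0141)·131.25

6.5047 % ABV


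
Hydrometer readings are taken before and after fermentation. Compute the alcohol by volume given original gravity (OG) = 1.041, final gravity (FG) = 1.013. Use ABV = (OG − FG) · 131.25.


ABV = (1.041 − 1.013) · 131.25

3.6750 % ABV


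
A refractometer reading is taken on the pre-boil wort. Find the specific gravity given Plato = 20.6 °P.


SG = 259/(259 − P)
SG = 259/(259 − 20.6)

1.0864


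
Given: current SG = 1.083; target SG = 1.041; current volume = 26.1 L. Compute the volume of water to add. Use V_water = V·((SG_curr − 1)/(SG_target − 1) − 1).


V_water = 26.1·((1.083 − 1)/(1.041 − 1) − 1)

26.7366 L


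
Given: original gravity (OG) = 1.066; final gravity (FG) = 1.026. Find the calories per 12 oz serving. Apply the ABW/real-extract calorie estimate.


ABW = (OG−FG)·131.25·0.79/FG;  °P = 259 − 259/SG (for OG→OE and FG→AE);  RE = 0.1808·OE + 0.8192·AE;  Cal = (6.9·ABW + 4·(RE−0.1))·FG·3.55
ABW = (1.066 − 1.026)·131.25·0.79/1.026 = 4.0424
OE = 259 − 259/1.066 = 16.0356 °P
AE = 259 − 259/1.026 = 6.5634 °P
RE = 0.1808·16.0356 + 0.8192·6.5634 = 8.2759 °P
Cal = (6.9·4.0424 + 4·(8.2759−0.1))·1.026·3.55

220.7100 kcal


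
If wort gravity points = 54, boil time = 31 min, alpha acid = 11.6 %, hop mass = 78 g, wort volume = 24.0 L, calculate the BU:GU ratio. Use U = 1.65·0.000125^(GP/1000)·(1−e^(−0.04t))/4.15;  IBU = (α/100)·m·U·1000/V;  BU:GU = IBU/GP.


U = 1.65·0.000125^(54/1000)·(1−e^(−0.04·31))/4.15 = 0.1739
IBU = (11.6/100)·78·0.1739·1000/24.0 = 65.5609
BU:GU = 65.5609/54

1.2141


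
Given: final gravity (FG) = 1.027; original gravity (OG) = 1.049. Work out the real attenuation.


AA = (OG−FG)/(OG−1)·100;  RA = AA·0.8192
AA = (1.049 − 1.027)/(1.049 − 1)·100 = 44.8980
RA = 44.8980·0.8192

36.7804 %


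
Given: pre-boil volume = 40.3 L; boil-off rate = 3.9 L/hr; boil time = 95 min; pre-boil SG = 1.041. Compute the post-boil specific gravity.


V_post = V_pre − rate·(t/60);  SG_post = 1 + (SG_pre−1)·V_pre/V_post
V_post = 40.3 − 3.9·(95/60) = 34.1250
SG_post = 1 + (1.041 − 1)·40.3/34.1250

1.0484


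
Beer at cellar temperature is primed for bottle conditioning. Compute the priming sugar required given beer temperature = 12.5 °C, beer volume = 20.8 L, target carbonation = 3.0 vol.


residual = 14.695·(0.01821 + 0.09011·e^(−0.04·T));  sugar = (target − residual)·4.0·V
residual = 14.695·(0.01821 + 0.09011·e^(−0.04·12.5)) = 1.0707
sugar = (3.0 − 1.0707)·4.0·20.8

160.5141 g


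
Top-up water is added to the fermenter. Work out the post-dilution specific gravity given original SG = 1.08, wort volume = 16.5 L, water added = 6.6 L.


SG_new = 1 + (SG_old − 1)·V_old/(V_old + V_water)
pts = (1.08 − 1)·1000·16.5/(16.5 + 6.6) = 57.1429
SG_new = 1 + 57.1429/1000

1.0571


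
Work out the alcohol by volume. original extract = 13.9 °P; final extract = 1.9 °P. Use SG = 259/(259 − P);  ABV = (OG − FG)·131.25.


OG = 259/(259 − 13.9) = 1.0567
FG = 259/(259 − 1.9) = 1.0074
ABV = (1.0567 − 1.0074)·131.25

6.4734 % ABV


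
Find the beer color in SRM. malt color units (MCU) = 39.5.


SRM = 1.4922 · MCU^0.6859
SRM = 1.4922 · 39.5^0.6859

18.5752 SRM


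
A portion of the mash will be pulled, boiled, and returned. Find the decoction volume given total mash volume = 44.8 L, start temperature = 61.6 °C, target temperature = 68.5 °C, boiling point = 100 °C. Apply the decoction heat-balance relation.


V_dec = V_total·(T_target − T_start)/(T_boil − T_start)
V_dec = 44.8·(68.5 − 61.6)/(100 − 61.6)

8.0500 L


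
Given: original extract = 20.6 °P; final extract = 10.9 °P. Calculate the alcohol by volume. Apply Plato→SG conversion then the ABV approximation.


SG = 259/(259 − P);  ABV = (OG − FG)·131.25
OG = 259/(259 − 20.6) = 1.0864
FG = 259/(259 − 10.9) = 1.0439
ABV = (1.0864 − 1.0439)·131.25

5.5749 % ABV


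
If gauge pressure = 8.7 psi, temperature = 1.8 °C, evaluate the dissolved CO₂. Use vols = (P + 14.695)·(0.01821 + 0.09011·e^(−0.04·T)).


vols = (8.7 + 14.695)·(0.01821 + 0.09011·e^(−0.04·1.8))

2.3877 volumes


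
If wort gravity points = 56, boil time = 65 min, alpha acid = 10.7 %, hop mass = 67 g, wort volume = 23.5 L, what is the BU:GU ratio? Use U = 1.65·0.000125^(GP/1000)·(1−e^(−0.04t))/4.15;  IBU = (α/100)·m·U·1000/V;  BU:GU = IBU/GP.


U = 1.65·0.000125^(56/1000)·(1−e^(−0.04·65))/4.15 = 0.2225
IBU = (10.7/100)·67·0.2225·1000/23.5 = 67.8791
BU:GU = 67.8791/56

1.2121


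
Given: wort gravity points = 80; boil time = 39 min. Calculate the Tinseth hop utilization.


U = 1.65·0.000125^(GP/1000) · (1 − e^(−0.04·t))/4.15
bigness = 1.65·0.000125^(80/1000) = 0.8040
boil_factor = (1 − e^(−0.04·39))/4.15 = 0.1903
U = 0.8040 · 0.1903

0.1530


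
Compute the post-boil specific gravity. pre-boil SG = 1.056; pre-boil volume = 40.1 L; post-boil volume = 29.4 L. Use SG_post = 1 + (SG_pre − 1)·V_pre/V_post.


pts_pre = (1.056 − 1)·1000 = 56.0000
pts_post = 56.0000·40.1/29.4 = 76.3810
SG_post = 1 + 76.3810/1000

1.0764


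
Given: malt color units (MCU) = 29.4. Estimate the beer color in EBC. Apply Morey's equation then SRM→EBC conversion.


SRM = 1.4922·MCU^0.6859;  EBC = SRM·1.97
SRM = 1.4922·29.4^0.6859 = 15.1693
EBC = 15.1693·1.97

29.8836 EBC


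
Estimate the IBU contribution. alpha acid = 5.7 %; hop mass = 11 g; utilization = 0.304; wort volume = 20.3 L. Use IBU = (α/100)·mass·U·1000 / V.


IBU = (5.7/100)·11·0.304·1000 / 20.3

9.3896 IBU


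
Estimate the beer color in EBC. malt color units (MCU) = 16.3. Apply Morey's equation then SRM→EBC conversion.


SRM = 1.4922·MCU^0.6859;  EBC = SRM·1.97
SRM = 1.4922·16.3^0.6859 = 10.1220
EBC = 10.1220·1.97

19.9403 EBC


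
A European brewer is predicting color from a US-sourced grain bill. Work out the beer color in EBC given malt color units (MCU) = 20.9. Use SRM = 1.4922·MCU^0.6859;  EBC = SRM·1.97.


SRM = 1.4922·20.9^0.6859 = 12.0037
EBC = 12.0037·1.97

23.6473 EBC


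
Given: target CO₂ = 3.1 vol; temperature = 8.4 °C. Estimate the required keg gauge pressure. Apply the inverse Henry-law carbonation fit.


psi = vols/(0.01821 + 0.09011·e^(−0.04·T)) − 14.695
psi = 3.1/(0.01821 + 0.09011·e^(−0.04·8.4)) − 14.695

22.8331 psi


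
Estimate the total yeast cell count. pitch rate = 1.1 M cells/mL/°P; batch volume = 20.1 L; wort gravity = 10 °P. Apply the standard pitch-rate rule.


cells (billions) = rate · V_L · °P
cells = 1.1 · 20.1 · 10

221.1000 billion cells


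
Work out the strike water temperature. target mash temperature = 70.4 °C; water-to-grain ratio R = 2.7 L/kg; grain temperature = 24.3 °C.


T_strike = (0.41/R)·(T_mash − T_grain) + T_mash
T_strike = (0.41/2.7)·(70.4 − 24.3) + 70.4

77.4004 °C


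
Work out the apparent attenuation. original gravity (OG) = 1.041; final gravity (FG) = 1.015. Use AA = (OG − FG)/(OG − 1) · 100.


AA = (1.041 − 1.015)/(1.041 − 1) · 100

63.4146 %


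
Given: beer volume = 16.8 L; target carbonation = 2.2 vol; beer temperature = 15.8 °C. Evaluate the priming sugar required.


residual = 14.695·(0.01821 + 0.09011·e^(−0.04·T));  sugar = (target − residual)·4.0·V
residual = 14.695·(0.01821 + 0.09011·e^(−0.04·15.8)) = 0.9714
sugar = (2.2 − 0.9714)·4.0·16.8

82.5601 g


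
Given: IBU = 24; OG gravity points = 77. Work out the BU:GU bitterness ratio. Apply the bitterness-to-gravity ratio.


BU:GU = IBU / OG_points
BU:GU = 24 / 77

0.3117


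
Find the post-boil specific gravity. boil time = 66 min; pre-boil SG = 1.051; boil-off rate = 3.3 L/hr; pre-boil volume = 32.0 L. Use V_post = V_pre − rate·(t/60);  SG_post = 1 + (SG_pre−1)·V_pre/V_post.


V_post = 32.0 − 3.3·(66/60) = 28.3700
SG_post = 1 + (1.051 − 1)·32.0/28.3700

1.0575


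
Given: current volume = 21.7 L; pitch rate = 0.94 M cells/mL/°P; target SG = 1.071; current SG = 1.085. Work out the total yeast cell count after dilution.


V_w = V·((SG_c−1)/(SG_t−1)−1);  °P = 259 − 259/SG_t;  cells = rate·(V+V_w)·°P
V_w = 21.7·((1.085−1)/(1.071−1)−1) = 4.2789
V_final = 21.7 + 4.2789 = 25.9789
°P = 259 − 259/1.071 = 17.1699
cells = 0.94·25.9789·17.1699

419.2922 billion cells


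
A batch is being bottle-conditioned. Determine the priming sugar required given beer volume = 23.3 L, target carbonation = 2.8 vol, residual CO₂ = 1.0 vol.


sugar = (target − residual)·4.0·V
sugar = (2.8 − 1.0)·4.0·23.3

167.7600 g


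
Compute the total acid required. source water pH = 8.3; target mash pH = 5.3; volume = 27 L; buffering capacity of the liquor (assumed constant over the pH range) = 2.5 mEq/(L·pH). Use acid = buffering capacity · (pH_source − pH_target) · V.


acid = 2.5 · (8.3 − 5.3) · 27

202.5000 mEq


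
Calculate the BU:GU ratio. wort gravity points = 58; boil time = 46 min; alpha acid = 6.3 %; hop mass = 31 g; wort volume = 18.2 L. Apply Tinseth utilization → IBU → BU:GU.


U = 1.65·0.000125^(GP/1000)·(1−e^(−0.04t))/4.15;  IBU = (α/100)·m·U·1000/V;  BU:GU = IBU/GP
U = 1.65·0.000125^(58/1000)·(1−e^(−0.04·46))/4.15 = 0.1986
IBU = (6.3/100)·31·0.1986·1000/18.2 = 21.3097
BU:GU = 21.3097/58

0.3674


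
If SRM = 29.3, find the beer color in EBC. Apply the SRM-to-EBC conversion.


EBC = SRM · 1.97
EBC = 29.3 · 1.97

57.7210 EBC


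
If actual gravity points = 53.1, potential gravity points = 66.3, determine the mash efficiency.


efficiency = actual / potential × 100
efficiency = 53.1 / 66.3 × 100

80.0905 %


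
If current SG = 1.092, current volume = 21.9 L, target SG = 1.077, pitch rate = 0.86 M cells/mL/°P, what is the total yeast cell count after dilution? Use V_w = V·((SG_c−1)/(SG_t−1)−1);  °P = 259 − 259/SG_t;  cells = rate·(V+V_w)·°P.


V_w = 21.9·((1.092−1)/(1.077−1)−1) = 4.2662
V_final = 21.9 + 4.2662 = 26.1662
°P = 259 − 259/1.077 = 18.5172
cells = 0.86·26.1662·18.5172

416.6913 billion cells


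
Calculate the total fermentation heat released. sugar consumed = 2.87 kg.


Q = m_sugar · 590 kJ/kg
Q = 2.87 · 590

1693.3000 kJ


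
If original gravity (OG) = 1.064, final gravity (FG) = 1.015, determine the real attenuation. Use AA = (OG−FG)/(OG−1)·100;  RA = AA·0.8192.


AA = (1.064 − 1.015)/(1.064 − 1)·100 = 76.5625
RA = 76.5625·0.8192

62.7200 %


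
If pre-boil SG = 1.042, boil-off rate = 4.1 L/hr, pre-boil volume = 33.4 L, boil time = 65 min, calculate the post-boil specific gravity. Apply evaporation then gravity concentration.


V_post = V_pre − rate·(t/60);  SG_post = 1 + (SG_pre−1)·V_pre/V_post
V_post = 33.4 − 4.1·(65/60) = 28.9583
SG_post = 1 + (1.042 − 1)·33.4/28.9583

1.0484


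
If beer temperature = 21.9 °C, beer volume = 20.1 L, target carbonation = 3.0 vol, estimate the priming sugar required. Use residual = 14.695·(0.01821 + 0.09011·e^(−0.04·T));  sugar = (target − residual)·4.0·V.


residual = 14.695·(0.01821 + 0.09011·e^(−0.04·21.9)) = 0.8190
sugar = (3.0 − 0.8190)·4.0·20.1

175.3493 g


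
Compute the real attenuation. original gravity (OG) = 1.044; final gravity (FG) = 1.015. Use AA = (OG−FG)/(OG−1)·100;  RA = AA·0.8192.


AA = (1.044 − 1.015)/(1.044 − 1)·100 = 65.9091
RA = 65.9091·0.8192

53.9927 %


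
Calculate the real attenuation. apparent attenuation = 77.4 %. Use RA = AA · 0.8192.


RA = 77.4 · 0.8192

63.4061 %


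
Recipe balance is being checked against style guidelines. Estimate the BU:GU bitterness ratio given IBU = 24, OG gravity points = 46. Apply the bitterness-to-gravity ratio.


BU:GU = IBU / OG_points
BU:GU = 24 / 46

0.5217


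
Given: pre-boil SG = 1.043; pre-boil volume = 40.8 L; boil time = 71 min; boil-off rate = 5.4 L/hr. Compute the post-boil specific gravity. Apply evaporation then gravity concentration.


V_post = V_pre − rate·(t/60);  SG_post = 1 + (SG_pre−1)·V_pre/V_post
V_post = 40.8 − 5.4·(71/60) = 34.4100
SG_post = 1 + (1.043 − 1)·40.8/34.4100

1.0510


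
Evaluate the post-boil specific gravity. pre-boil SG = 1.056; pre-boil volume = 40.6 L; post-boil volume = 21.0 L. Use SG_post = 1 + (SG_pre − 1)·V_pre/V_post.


pts_pre = (1.056 − 1)·1000 = 56.0000
pts_post = 56.0000·40.6/21.0 = 108.2667
SG_post = 1 + 108.2667/1000

1.1083


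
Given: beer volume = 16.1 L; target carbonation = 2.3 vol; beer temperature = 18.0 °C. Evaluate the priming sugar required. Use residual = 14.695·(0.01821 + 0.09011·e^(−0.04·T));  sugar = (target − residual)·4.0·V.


residual = 14.695·(0.01821 + 0.09011·e^(−0.04·18.0)) = 0.9121
sugar = (2.3 − 0.9121)·4.0·16.1

89.3784 g


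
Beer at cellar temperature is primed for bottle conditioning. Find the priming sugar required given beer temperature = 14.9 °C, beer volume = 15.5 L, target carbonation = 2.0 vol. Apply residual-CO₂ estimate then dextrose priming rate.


residual = 14.695·(0.01821 + 0.09011·e^(−0.04·T));  sugar = (target − residual)·4.0·V
residual = 14.695·(0.01821 + 0.09011·e^(−0.04·14.9)) = 0.9972
sugar = (2.0 − 0.9972)·4.0·15.5

62.1720 g


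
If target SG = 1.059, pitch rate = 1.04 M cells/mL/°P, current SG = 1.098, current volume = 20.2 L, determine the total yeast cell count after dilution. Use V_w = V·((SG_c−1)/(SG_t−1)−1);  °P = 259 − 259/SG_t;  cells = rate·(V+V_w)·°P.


V_w = 20.2·((1.098−1)/(1.059−1)−1) = 13.3525
V_final = 20.2 + 13.3525 = 33.5525
°P = 259 − 259/1.059 = 14.4297
cells = 1.04·33.5525·14.4297

503.5175 billion cells


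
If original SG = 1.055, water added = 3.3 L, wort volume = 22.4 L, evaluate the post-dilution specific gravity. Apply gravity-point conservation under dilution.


SG_new = 1 + (SG_old − 1)·V_old/(V_old + V_water)
pts = (1.055 − 1)·1000·22.4/(22.4 + 3.3) = 47.9377
SG_new = 1 + 47.9377/1000

1.0479


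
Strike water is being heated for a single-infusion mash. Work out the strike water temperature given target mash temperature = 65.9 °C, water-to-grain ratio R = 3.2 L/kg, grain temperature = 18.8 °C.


T_strike = (0.41/R)·(T_mash − T_grain) + T_mash
T_strike = (0.41/3.2)·(65.9 − 18.8) + 65.9

71.9347 °C


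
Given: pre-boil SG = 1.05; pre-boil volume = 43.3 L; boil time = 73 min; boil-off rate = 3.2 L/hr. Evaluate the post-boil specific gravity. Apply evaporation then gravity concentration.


V_post = V_pre − rate·(t/60);  SG_post = 1 + (SG_pre−1)·V_pre/V_post
V_post = 43.3 − 3.2·(73/60) = 39.4067
SG_post = 1 + (1.05 − 1)·43.3/39.4067

1.0549


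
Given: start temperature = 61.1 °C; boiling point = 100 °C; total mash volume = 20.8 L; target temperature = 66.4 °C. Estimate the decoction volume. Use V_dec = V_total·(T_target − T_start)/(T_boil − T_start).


V_dec = 20.8·(66.4 − 61.1)/(100 − 61.1)

2.8339 L


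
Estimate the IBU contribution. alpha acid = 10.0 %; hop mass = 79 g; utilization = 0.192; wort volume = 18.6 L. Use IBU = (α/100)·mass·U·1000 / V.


IBU = (10.0/100)·79·0.192·1000 / 18.6

81.5484 IBU


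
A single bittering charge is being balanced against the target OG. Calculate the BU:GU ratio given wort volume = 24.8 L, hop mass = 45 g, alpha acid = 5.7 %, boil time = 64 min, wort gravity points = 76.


U = 1.65·0.000125^(GP/1000)·(1−e^(−0.04t))/4.15;  IBU = (α/100)·m·U·1000/V;  BU:GU = IBU/GP
U = 1.65·0.000125^(76/1000)·(1−e^(−0.04·64))/4.15 = 0.1853
IBU = (5.7/100)·45·0.1853·1000/24.8 = 19.1644
BU:GU = 19.1644/76

0.2522


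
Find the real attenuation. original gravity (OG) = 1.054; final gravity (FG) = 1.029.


AA = (OG−FG)/(OG−1)·100;  RA = AA·0.8192
AA = (1.054 − 1.029)/(1.054 − 1)·100 = 46.2963
RA = 46.2963·0.8192

37.9259 %


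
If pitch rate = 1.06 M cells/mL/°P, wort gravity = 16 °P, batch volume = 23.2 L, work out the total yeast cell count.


cells (billions) = rate · V_L · °P
cells = 1.06 · 23.2 · 16

393.4720 billion cells


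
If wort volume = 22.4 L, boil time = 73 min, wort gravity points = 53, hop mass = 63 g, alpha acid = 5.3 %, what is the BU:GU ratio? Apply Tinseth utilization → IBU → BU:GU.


U = 1.65·0.000125^(GP/1000)·(1−e^(−0.04t))/4.15;  IBU = (α/100)·m·U·1000/V;  BU:GU = IBU/GP
U = 1.65·0.000125^(53/1000)·(1−e^(−0.04·73))/4.15 = 0.2336
IBU = (5.3/100)·63·0.2336·1000/22.4 = 34.8227
BU:GU = 34.8227/53

0.6570


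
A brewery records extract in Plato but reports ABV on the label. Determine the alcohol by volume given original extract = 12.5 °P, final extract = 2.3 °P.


SG = 259/(259 − P);  ABV = (OG − FG)·131.25
OG = 259/(259 − 12.5) = 1.0507
FG = 259/(259 − 2.3) = 1.0090
ABV = (1.0507 − 1.0090)·131.25

5.4797 % ABV


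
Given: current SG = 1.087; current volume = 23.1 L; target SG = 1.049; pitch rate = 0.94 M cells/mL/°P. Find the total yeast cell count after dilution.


V_w = V·((SG_c−1)/(SG_t−1)−1);  °P = 259 − 259/SG_t;  cells = rate·(V+V_w)·°P
V_w = 23.1·((1.087−1)/(1.049−1)−1) = 17.9143
V_final = 23.1 + 17.9143 = 41.0143
°P = 259 − 259/1.049 = 12.0982
cells = 0.94·41.0143·12.0982

466.4267 billion cells


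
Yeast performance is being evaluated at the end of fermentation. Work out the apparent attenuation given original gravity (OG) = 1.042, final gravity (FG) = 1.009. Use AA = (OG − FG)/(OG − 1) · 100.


AA = (1.042 − 1.009)/(1.042 − 1) · 100

78.5714 %


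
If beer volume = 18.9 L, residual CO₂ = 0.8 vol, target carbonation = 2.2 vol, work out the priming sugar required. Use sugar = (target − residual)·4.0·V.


sugar = (2.2 − 0.8)·4.0·18.9

105.8400 g


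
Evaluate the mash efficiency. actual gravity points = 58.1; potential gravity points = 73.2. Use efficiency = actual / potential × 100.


efficiency = 58.1 / 73.2 × 100

79.3716 %


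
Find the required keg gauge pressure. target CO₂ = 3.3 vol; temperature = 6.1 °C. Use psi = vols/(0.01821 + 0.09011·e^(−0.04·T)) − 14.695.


psi = 3.3/(0.01821 + 0.09011·e^(−0.04·6.1)) − 14.695

22.4629 psi


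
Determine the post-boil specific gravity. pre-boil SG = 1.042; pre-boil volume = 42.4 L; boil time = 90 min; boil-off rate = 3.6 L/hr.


V_post = V_pre − rate·(t/60);  SG_post = 1 + (SG_pre−1)·V_pre/V_post
V_post = 42.4 − 3.6·(90/60) = 37.0000
SG_post = 1 + (1.042 − 1)·42.4/37.0000

1.0481


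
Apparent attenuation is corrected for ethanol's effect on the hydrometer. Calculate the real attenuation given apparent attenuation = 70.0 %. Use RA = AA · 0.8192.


RA = 70.0 · 0.8192

57.3440 %


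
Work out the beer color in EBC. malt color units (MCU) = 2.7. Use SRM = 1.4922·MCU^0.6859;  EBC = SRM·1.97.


SRM = 1.4922·2.7^0.6859 = 2.9492
EBC = 2.9492·1.97

5.8099 EBC


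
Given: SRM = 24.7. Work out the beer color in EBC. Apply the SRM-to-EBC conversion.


EBC = SRM · 1.97
EBC = 24.7 · 1.97

48.6590 EBC


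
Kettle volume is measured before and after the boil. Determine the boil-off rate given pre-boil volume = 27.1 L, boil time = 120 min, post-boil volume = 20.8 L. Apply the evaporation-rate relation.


rate = (V_pre − V_post) / (t_min/60)
rate = (27.1 − 20.8) / (120/60)

3.1500 L/hr


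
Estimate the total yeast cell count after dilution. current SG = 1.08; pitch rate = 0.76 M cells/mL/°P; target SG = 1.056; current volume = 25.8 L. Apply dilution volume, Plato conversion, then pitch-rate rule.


V_w = V·((SG_c−1)/(SG_t−1)−1);  °P = 259 − 259/SG_t;  cells = rate·(V+V_w)·°P
V_w = 25.8·((1.08−1)/(1.056−1)−1) = 11.0571
V_final = 25.8 + 11.0571 = 36.8571
°P = 259 − 259/1.056 = 13.7348
cells = 0.76·36.8571·13.7348

384.7327 billion cells


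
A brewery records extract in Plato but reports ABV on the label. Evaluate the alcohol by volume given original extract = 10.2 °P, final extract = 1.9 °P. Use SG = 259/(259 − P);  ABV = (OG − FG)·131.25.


OG = 259/(259 − 10.2) = 1.0410
FG = 259/(259 − 1.9) = 1.0074
ABV = (1.0410 − 1.0074)·131.25

4.4109 % ABV


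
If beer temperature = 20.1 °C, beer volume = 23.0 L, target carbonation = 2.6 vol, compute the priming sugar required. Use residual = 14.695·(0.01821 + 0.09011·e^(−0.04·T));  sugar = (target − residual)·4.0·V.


residual = 14.695·(0.01821 + 0.09011·e^(−0.04·20.1)) = 0.8602
sugar = (2.6 − 0.8602)·4.0·23.0

160.0609 g


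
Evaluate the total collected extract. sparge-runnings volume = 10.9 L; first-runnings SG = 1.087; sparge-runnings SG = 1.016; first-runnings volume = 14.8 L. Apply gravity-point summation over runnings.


total = Σ (SG_i − 1)·1000·V_i
first = (1.087 − 1)·1000·14.8 = 1287.6000
sparge = (1.016 − 1)·1000·10.9 = 174.4000
total = 1287.6000 + 174.4000

1462.0000 gravity·L


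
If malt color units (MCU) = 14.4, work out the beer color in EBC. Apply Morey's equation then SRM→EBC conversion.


SRM = 1.4922·MCU^0.6859;  EBC = SRM·1.97
SRM = 1.4922·14.4^0.6859 = 9.2971
EBC = 9.2971·1.97

18.3153 EBC


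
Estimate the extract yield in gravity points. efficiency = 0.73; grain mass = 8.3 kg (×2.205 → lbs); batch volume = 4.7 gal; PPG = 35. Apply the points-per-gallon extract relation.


points = lbs × PPG × eff / vol
lbs = 8.3 × 2.205 = 18.3015
points = 18.3015 × 35 × 0.73 / 4.7

99.4901 points


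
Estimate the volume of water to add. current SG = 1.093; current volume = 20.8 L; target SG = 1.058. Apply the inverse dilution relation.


V_water = V·((SG_curr − 1)/(SG_target − 1) − 1)
V_water = 20.8·((1.093 − 1)/(1.058 − 1) − 1)

12.5517 L


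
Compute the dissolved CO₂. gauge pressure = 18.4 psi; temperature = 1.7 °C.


vols = (P + 14.695)·(0.01821 + 0.09011·e^(−0.04·T))
vols = (18.4 + 14.695)·(0.01821 + 0.09011·e^(−0.04·1.7))

3.3888 volumes


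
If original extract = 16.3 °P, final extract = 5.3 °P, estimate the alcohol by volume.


SG = 259/(259 − P);  ABV = (OG − FG)·131.25
OG = 259/(259 − 16.3) = 1.0672
FG = 259/(259 − 5.3) = 1.0209
ABV = (1.0672 − 1.0209)·131.25

6.0730 % ABV


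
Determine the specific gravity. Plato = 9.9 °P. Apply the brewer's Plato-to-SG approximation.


SG = 259/(259 − P)
SG = 259/(259 − 9.9)

1.0397
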